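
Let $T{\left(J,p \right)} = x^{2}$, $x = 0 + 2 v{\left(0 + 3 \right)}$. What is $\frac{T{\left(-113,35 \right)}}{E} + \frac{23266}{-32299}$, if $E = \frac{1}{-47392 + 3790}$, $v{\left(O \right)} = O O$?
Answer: $- \frac{456289546618}{32299} \approx -1.4127 \cdot 10^{7}$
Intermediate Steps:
$v{\left(O \right)} = O^{2}$
$x = 18$ ($x = 0 + 2 \left(0 + 3\right)^{2} = 0 + 2 \cdot 3^{2} = 0 + 2 \cdot 9 = 0 + 18 = 18$)
$E = - \frac{1}{43602}$ ($E = \frac{1}{-43602} = - \frac{1}{43602} \approx -2.2935 \cdot 10^{-5}$)
$T{\left(J,p \right)} = 324$ ($T{\left(J,p \right)} = 18^{2} = 324$)
$\frac{T{\left(-113,35 \right)}}{E} + \frac{23266}{-32299} = \frac{324}{- \frac{1}{43602}} + \frac{23266}{-32299} = 324 \left(-43602\right) + 23266 \left(- \frac{1}{32299}\right) = -14127048 - \frac{23266}{32299} = - \frac{456289546618}{32299}$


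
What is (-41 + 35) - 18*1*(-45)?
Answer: 804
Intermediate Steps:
(-41 + 35) - 18*1*(-45) = -6 - 18*(-45) = -6 + 810 = 804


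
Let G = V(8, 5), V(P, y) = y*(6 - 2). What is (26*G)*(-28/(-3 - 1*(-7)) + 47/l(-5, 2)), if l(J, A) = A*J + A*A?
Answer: -23140/3 ≈ -7713.3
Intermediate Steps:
V(P, y) = 4*y (V(P, y) = y*4 = 4*y)
G = 20 (G = 4*5 = 20)
l(J, A) = A² + A*J (l(J, A) = A*J + A² = A² + A*J)
(26*G)*(-28/(-3 - 1*(-7)) + 47/l(-5, 2)) = (26*20)*(-28/(-3 - 1*(-7)) + 47/((2*(2 - 5)))) = 520*(-28/(-3 + 7) + 47/((2*(-3)))) = 520*(-28/4 + 47/(-6)) = 520*(-28*¼ + 47*(-⅙)) = 520*(-7 - 47/6) = 520*(-89/6) = -23140/3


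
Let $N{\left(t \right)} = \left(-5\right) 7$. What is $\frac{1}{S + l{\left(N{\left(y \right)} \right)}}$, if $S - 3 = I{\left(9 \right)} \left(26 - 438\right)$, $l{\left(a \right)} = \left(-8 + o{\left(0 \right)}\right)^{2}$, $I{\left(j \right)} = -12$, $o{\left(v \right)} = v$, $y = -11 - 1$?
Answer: $\frac{1}{5011} \approx 0.00019956$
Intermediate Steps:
$y = -12$ ($y = -11 - 1 = -12$)
$N{\left(t \right)} = -35$
$l{\left(a \right)} = 64$ ($l{\left(a \right)} = \left(-8 + 0\right)^{2} = \left(-8\right)^{2} = 64$)
$S = 4947$ ($S = 3 - 12 \left(26 - 438\right) = 3 - -4944 = 3 + 4944 = 4947$)
$\frac{1}{S + l{\left(N{\left(y \right)} \right)}} = \frac{1}{4947 + 64} = \frac{1}{5011}$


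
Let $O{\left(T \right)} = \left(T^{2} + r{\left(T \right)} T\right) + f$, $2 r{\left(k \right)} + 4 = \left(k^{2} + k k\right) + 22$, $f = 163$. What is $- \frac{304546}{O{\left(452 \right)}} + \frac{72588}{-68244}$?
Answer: $- \frac{561590754309}{526354273841} \approx -1.0669$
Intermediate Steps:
$r{\left(k \right)} = 9 + k^{2}$ ($r{\left(k \right)} = -2 + \frac{\left(k^{2} + k k\right) + 22}{2} = -2 + \frac{\left(k^{2} + k^{2}\right) + 22}{2} = -2 + \frac{2 k^{2} + 22}{2} = -2 + \frac{22 + 2 k^{2}}{2} = -2 + \left(11 + k^{2}\right) = 9 + k^{2}$)
$O{\left(T \right)} = 163 + T^{2} + T \left(9 + T^{2}\right)$ ($O{\left(T \right)} = \left(T^{2} + \left(9 + T^{2}\right) T\right) + 163 = \left(T^{2} + T \left(9 + T^{2}\right)\right) + 163 = 163 + T^{2} + T \left(9 + T^{2}\right)$)
$- \frac{304546}{O{\left(452 \right)}} + \frac{72588}{-68244} = - \frac{304546}{163 + 452^{2} + 452 \left(9 + 452^{2}\right)} + \frac{72588}{-68244} = - \frac{304546}{163 + 204304 + 452 \left(9 + 204304\right)} + 72588 \left(- \frac{1}{68244}\right) = - \frac{304546}{163 + 204304 + 452 \cdot 204313} - \frac{6049}{5687} = - \frac{304546}{163 + 204304 + 92349476} - \frac{6049}{5687} = - \frac{304546}{92553943} - \frac{6049}{5687} = - \frac{561590754309}{526354273841}$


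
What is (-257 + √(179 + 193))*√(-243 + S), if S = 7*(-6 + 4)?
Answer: I*√257*(-257 + 2*√93) ≈ -3810.8*I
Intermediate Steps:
S = -14 (S = 7*(-2) = -14)
(-257 + √(179 + 193))*√(-243 + S) = (-257 + √(179 + 193))*√(-243 - 14) = (-257 + √372)*√(-257) = (-257 + 2*√93)*(I*√257) = I*√257*(-257 + 2*√93)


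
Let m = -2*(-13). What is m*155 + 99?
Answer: 4129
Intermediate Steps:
m = 26
m*155 + 99 = 26*155 + 99 = 4030 + 99 = 4129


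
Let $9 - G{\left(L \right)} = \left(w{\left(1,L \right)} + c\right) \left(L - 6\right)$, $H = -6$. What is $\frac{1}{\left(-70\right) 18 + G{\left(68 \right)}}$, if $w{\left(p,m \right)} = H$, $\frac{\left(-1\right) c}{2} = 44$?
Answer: $\frac{1}{4577} \approx 0.00021848$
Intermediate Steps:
$c = -88$ ($c = \left(-2\right) 44 = -88$)
$w{\left(p,m \right)} = -6$
$G{\left(L \right)} = -555 + 94 L$ ($G{\left(L \right)} = 9 - \left(-6 - 88\right) \left(L - 6\right) = 9 - - 94 \left(-6 + L\right) = 9 - \left(564 - 94 L\right) = 9 + \left(-564 + 94 L\right) = -555 + 94 L$)
$\frac{1}{\left(-70\right) 18 + G{\left(68 \right)}} = \frac{1}{\left(-70\right) 18 + \left(-555 + 94 \cdot 68\right)} = \frac{1}{-1260 + \left(-555 + 6392\right)} = \frac{1}{-1260 + 5837} = \frac{1}{4577}$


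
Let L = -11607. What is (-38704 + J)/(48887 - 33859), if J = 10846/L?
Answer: -224624087/87214998 ≈ -2.5755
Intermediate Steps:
J = -10846/11607 (J = 10846/(-11607) = 10846*(-1/11607) = -10846/11607 ≈ -0.93444)
(-38704 + J)/(48887 - 33859) = (-38704 - 10846/11607)/(48887 - 33859) = -449248174/11607/15028 = -449248174/11607*1/15028 = -224624087/87214998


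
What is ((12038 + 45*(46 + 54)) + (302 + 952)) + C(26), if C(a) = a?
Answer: 17818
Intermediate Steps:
((12038 + 45*(46 + 54)) + (302 + 952)) + C(26) = ((12038 + 45*(46 + 54)) + (302 + 952)) + 26 = ((12038 + 45*100) + 1254) + 26 = ((12038 + 4500) + 1254) + 26 = (16538 + 1254) + 26 = 17792 + 26 = 17818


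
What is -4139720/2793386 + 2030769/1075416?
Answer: 203466761719/500675333096 ≈ 0.40638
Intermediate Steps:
-4139720/2793386 + 2030769/1075416 = -4139720*1/2793386 + 2030769*(1/1075416) = -2069860/1396693 + 676923/358472 = 203466761719/500675333096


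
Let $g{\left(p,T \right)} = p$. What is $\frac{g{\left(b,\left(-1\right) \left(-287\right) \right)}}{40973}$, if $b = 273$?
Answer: $\frac{273}{40973} \approx 0.0066629$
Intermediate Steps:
$\frac{g{\left(b,\left(-1\right) \left(-287\right) \right)}}{40973} = \frac{273}{40973}$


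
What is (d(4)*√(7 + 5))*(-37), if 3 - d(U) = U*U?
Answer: 962*√3 ≈ 1666.2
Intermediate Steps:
d(U) = 3 - U² (d(U) = 3 - U*U = 3 - U²)
(d(4)*√(7 + 5))*(-37) = ((3 - 1*4²)*√(7 + 5))*(-37) = ((3 - 1*16)*√12)*(-37) = ((3 - 16)*(2*√3))*(-37) = -26*√3*(-37) = 962*√3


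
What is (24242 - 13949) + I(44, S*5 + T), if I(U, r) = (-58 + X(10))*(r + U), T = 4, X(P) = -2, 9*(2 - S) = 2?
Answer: 20639/3 ≈ 6879.7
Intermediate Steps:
S = 16/9 (S = 2 - ⅑*2 = 2 - 2/9 = 16/9 ≈ 1.7778)
I(U, r) = -60*U - 60*r (I(U, r) = (-58 - 2)*(r + U) = -60*(U + r) = -60*U - 60*r)
(24242 - 13949) + I(44, S*5 + T) = (24242 - 13949) + (-60*44 - 60*((16/9)*5 + 4)) = 10293 + (-2640 - 60*(80/9 + 4)) = 10293 + (-2640 - 60*116/9) = 10293 + (-2640 - 2320/3) = 10293 - 10240/3 = 20639/3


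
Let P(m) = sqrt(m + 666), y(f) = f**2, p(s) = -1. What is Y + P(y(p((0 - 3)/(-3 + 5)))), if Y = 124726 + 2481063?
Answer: 2605789 + sqrt(667) ≈ 2.6058e+6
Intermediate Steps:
P(m) = sqrt(666 + m)
Y = 2605789
Y + P(y(p((0 - 3)/(-3 + 5)))) = 2605789 + sqrt(666 + (-1)**2) = 2605789 + sqrt(666 + 1) = 2605789 + sqrt(667)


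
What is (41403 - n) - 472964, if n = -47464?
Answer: -384097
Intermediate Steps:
(41403 - n) - 472964 = (41403 - 1*(-47464)) - 472964 = (41403 + 47464) - 472964 = 88867 - 472964 = -384097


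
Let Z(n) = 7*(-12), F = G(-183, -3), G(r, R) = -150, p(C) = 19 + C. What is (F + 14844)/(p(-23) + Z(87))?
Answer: -7347/44 ≈ -166.98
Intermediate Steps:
F = -150
Z(n) = -84
(F + 14844)/(p(-23) + Z(87)) = (-150 + 14844)/((19 - 23) - 84) = 14694/(-4 - 84) = 14694/(-88) = 14694*(-1/88) = -7347/44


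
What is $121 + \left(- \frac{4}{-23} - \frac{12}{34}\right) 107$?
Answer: $\frac{39821}{391} \approx 101.84$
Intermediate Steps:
$121 + \left(- \frac{4}{-23} - \frac{12}{34}\right) 107 = 121 + \left(\left(-4\right) \left(- \frac{1}{23}\right) - \frac{6}{17}\right) 107 = 121 + \left(\frac{4}{23} - \frac{6}{17}\right) 107 = 121 - \frac{7490}{391} = \frac{39821}{391}$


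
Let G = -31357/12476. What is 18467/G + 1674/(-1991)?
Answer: -458767526990/62431787 ≈ -7348.3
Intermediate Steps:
G = -31357/12476 (G = -31357*1/12476 = -31357/12476 ≈ -2.5134)
18467/G + 1674/(-1991) = 18467/(-31357/12476) + 1674/(-1991) = 18467*(-12476/31357) + 1674*(-1/1991) = -230394292/31357 - 1674/1991 = -458767526990/62431787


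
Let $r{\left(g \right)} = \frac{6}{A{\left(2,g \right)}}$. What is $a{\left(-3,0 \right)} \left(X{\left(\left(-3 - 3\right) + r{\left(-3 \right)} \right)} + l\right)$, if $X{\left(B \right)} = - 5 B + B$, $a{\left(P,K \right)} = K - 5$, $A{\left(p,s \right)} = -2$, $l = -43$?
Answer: $35$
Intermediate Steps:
$a{\left(P,K \right)} = -5 + K$ ($a{\left(P,K \right)} = K - 5 = -5 + K$)
$r{\left(g \right)} = -3$ ($r{\left(g \right)} = \frac{6}{-2} = 6 \left(- \frac{1}{2}\right) = -3$)
$X{\left(B \right)} = - 4 B$
$a{\left(-3,0 \right)} \left(X{\left(\left(-3 - 3\right) + r{\left(-3 \right)} \right)} + l\right) = \left(-5 + 0\right) \left(- 4 \left(\left(-3 - 3\right) - 3\right) - 43\right) = - 5 \left(- 4 \left(-6 - 3\right) - 43\right) = - 5 \left(\left(-4\right) \left(-9\right) - 43\right) = - 5 \left(36 - 43\right) = \left(-5\right) \left(-7\right) = 35$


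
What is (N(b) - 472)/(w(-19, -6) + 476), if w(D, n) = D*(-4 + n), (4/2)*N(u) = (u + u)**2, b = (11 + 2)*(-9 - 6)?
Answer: 37789/333 ≈ 113.48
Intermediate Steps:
b = -195 (b = 13*(-15) = -195)
N(u) = 2*u**2 (N(u) = (u + u)**2/2 = (2*u)**2/2 = (4*u**2)/2 = 2*u**2)
(N(b) - 472)/(w(-19, -6) + 476) = (2*(-195)**2 - 472)/(-19*(-4 - 6) + 476) = (2*38025 - 472)/(-19*(-10) + 476) = (76050 - 472)/(190 + 476) = 75578/666 = 75578*(1/666) = 37789/333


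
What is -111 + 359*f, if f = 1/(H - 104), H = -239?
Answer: -38432/343 ≈ -112.05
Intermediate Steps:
f = -1/343 (f = 1/(-239 - 104) = 1/(-343) = -1/343 ≈ -0.0029155)
-111 + 359*f = -111 + 359*(-1/343) = -111 - 359/343 = -38432/343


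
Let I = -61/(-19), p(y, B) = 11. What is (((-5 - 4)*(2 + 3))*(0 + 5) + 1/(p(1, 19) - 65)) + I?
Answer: -227575/1026 ≈ -221.81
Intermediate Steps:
I = 61/19 (I = -61*(-1/19) = 61/19 ≈ 3.2105)
(((-5 - 4)*(2 + 3))*(0 + 5) + 1/(p(1, 19) - 65)) + I = (((-5 - 4)*(2 + 3))*(0 + 5) + 1/(11 - 65)) + 61/19 = (-9*5*5 + 1/(-54)) + 61/19 = (-45*5 - 1/54) + 61/19 = (-225 - 1/54) + 61/19 = -12151/54 + 61/19 = -227575/1026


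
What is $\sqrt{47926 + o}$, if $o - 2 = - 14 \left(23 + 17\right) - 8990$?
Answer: $\sqrt{38378} \approx 195.9$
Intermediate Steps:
$o = -9548$ ($o = 2 - \left(8990 + 14 \left(23 + 17\right)\right) = 2 - 9550 = -9548$)
$\sqrt{47926 + o} = \sqrt{47926 - 9548} = \sqrt{38378}$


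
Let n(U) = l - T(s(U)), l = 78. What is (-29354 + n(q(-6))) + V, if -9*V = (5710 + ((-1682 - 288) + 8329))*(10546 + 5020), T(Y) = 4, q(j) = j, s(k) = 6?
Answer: -20903286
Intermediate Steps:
n(U) = 74 (n(U) = 78 - 1*4 = 78 - 4 = 74)
V = -20874006 (V = -(5710 + ((-1682 - 288) + 8329))*(10546 + 5020)/9 = -(5710 + (-1970 + 8329))*15566/9 = -(5710 + 6359)*15566/9 = -1341*15566 = -1/9*187866054 = -20874006)
(-29354 + n(q(-6))) + V = (-29354 + 74) - 20874006 = -29280 - 20874006 = -20903286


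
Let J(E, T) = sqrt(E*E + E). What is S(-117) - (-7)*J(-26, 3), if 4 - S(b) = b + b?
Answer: 238 + 35*sqrt(26) ≈ 416.47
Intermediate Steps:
J(E, T) = sqrt(E + E**2) (J(E, T) = sqrt(E**2 + E) = sqrt(E + E**2))
S(b) = 4 - 2*b (S(b) = 4 - (b + b) = 4 - 2*b)
S(-117) - (-7)*J(-26, 3) = (4 - 2*(-117)) - (-7)*sqrt(-26*(1 - 26)) = (4 + 234) - (-7)*sqrt(-26*(-25)) = 238 - (-7)*sqrt(650) = 238 - (-7)*5*sqrt(26) = 238 - (-35)*sqrt(26) = 238 + 35*sqrt(26)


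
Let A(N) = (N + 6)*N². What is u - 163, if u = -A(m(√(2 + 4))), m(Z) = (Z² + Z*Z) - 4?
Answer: -1059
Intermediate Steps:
m(Z) = -4 + 2*Z² (m(Z) = (Z² + Z²) - 4 = 2*Z² - 4 = -4 + 2*Z²)
A(N) = N²*(6 + N) (A(N) = (6 + N)*N² = N²*(6 + N))
u = -896 (u = -(-4 + 2*(√(2 + 4))²)²*(6 + (-4 + 2*(√(2 + 4))²)) = -(-4 + 2*(√6)²)²*(6 + (-4 + 2*(√6)²)) = -(-4 + 2*6)²*(6 + (-4 + 2*6)) = -(-4 + 12)²*(6 + (-4 + 12)) = -8²*(6 + 8) = -64*14 = -1*896 = -896)
u - 163 = -896 - 163 = -1059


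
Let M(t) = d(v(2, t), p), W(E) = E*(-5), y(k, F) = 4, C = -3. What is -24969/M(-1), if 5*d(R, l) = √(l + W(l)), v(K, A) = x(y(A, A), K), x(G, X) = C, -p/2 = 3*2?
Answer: -41615*√3/4 ≈ -18020.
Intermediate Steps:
p = -12 (p = -6*2 = -2*6 = -12)
x(G, X) = -3
W(E) = -5*E
v(K, A) = -3
d(R, l) = 2*√(-l)/5 (d(R, l) = √(l - 5*l)/5 = √(-4*l)/5 = (2*√(-l))/5 = 2*√(-l)/5)
M(t) = 4*√3/5 (M(t) = 2*√(-1*(-12))/5 = 2*√12/5 = 2*(2*√3)/5 = 4*√3/5)
-24969/M(-1) = -24969/(4*√3/5) = -24969*5*√3/12 = -41615*√3/4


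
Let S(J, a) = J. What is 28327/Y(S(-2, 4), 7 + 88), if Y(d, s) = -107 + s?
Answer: -28327/12 ≈ -2360.6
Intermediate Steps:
28327/Y(S(-2, 4), 7 + 88) = 28327/(-107 + (7 + 88)) = 28327/(-107 + 95) = 28327/(-12) = 28327*(-1/12) = -28327/12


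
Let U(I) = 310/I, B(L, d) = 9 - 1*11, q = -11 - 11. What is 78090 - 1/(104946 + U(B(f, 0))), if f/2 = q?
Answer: 8183129189/104791 ≈ 78090.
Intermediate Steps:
q = -22
f = -44 (f = 2*(-22) = -44)
B(L, d) = -2 (B(L, d) = 9 - 11 = -2)
78090 - 1/(104946 + U(B(f, 0))) = 78090 - 1/(104946 + 310/(-2)) = 78090 - 1/(104946 + 310*(-1/2)) = 78090 - 1/(104946 - 155) = 78090 - 1/104791 = 8183129189/104791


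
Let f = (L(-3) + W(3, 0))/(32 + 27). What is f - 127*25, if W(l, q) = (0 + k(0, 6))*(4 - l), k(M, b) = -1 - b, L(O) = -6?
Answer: -187338/59 ≈ -3175.2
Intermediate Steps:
W(l, q) = -28 + 7*l (W(l, q) = (0 + (-1 - 1*6))*(4 - l) = (0 + (-1 - 6))*(4 - l) = (0 - 7)*(4 - l) = -7*(4 - l) = -28 + 7*l)
f = -13/59 (f = (-6 + (-28 + 7*3))/(32 + 27) = (-6 + (-28 + 21))/59 = (-6 - 7)*(1/59) = -13*1/59 = -13/59 ≈ -0.22034)
f - 127*25 = -13/59 - 127*25 = -13/59 - 3175 = -187338/59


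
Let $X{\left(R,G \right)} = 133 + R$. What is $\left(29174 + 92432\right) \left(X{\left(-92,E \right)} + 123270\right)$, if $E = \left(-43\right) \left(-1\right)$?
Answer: $14995357466$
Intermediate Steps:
$E = 43$
$\left(29174 + 92432\right) \left(X{\left(-92,E \right)} + 123270\right) = \left(29174 + 92432\right) \left(\left(133 - 92\right) + 123270\right) = 121606 \left(41 + 123270\right) = 121606 \cdot 123311 = 14995357466$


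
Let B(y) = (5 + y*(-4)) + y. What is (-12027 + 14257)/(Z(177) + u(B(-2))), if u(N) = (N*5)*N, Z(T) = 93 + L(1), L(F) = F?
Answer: 2230/699 ≈ 3.1903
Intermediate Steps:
B(y) = 5 - 3*y (B(y) = (5 - 4*y) + y = 5 - 3*y)
Z(T) = 94 (Z(T) = 93 + 1 = 94)
u(N) = 5*N**2 (u(N) = (5*N)*N = 5*N**2)
(-12027 + 14257)/(Z(177) + u(B(-2))) = (-12027 + 14257)/(94 + 5*(5 - 3*(-2))**2) = 2230/(94 + 5*(5 + 6)**2) = 2230/(94 + 5*11**2) = 2230/(94 + 5*121) = 2230/(94 + 605) = 2230/699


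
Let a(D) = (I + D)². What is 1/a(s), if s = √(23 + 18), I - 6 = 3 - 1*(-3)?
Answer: (12 + √41)⁻² ≈ 0.0029527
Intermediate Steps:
I = 12 (I = 6 + (3 - 1*(-3)) = 6 + (3 + 3) = 6 + 6 = 12)
s = √41 ≈ 6.4031
a(D) = (12 + D)²
1/a(s) = 1/((12 + √41)²) = (12 + √41)⁻²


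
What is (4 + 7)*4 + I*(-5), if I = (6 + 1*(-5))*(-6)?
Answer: 74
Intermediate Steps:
I = -6 (I = (6 - 5)*(-6) = 1*(-6) = -6)
(4 + 7)*4 + I*(-5) = (4 + 7)*4 - 6*(-5) = 11*4 + 30 = 44 + 30 = 74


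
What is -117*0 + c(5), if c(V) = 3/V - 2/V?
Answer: ⅕ ≈ 0.20000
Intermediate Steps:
c(V) = 1/V
-117*0 + c(5) = -117*0 + 1/5 = 0 + ⅕ = ⅕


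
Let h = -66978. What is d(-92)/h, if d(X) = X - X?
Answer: 0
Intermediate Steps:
d(X) = 0
d(-92)/h = 0/(-66978) = 0*(-1/66978) = 0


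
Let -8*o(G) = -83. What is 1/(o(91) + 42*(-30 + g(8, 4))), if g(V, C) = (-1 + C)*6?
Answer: -8/3949 ≈ -0.0020258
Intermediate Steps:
o(G) = 83/8 (o(G) = -⅛*(-83) = 83/8)
g(V, C) = -6 + 6*C
1/(o(91) + 42*(-30 + g(8, 4))) = 1/(83/8 + 42*(-30 + (-6 + 6*4))) = 1/(83/8 + 42*(-30 + (-6 + 24))) = 1/(83/8 + 42*(-30 + 18)) = 1/(83/8 + 42*(-12)) = 1/(83/8 - 504) = 1/(-3949/8) = -8/3949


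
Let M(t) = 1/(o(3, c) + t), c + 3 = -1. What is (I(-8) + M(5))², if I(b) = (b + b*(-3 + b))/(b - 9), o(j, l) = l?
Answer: 3969/289 ≈ 13.734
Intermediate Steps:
c = -4 (c = -3 - 1 = -4)
I(b) = (b + b*(-3 + b))/(-9 + b)
M(t) = 1/(-4 + t)
(I(-8) + M(5))² = (-8*(-2 - 8)/(-9 - 8) + 1/(-4 + 5))² = (-8*(-10)/(-17) + 1/1)² = (-8*(-1/17)*(-10) + 1)² = (-80/17 + 1)² = (-63/17)² = 3969/289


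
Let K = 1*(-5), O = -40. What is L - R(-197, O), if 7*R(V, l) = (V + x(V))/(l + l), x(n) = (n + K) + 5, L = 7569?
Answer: 2119123/280 ≈ 7568.3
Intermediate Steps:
K = -5
x(n) = n (x(n) = (n - 5) + 5 = (-5 + n) + 5 = n)
R(V, l) = V/(7*l) (R(V, l) = ((V + V)/(l + l))/7 = ((2*V)/((2*l)))/7 = ((2*V)*(1/(2*l)))/7 = (V/l)/7 = V/(7*l))
L - R(-197, O) = 7569 - (-197)/(7*(-40)) = 7569 - (-197)*(-1)/(7*40) = 7569 - 1*197/280 = 7569 - 197/280 = 2119123/280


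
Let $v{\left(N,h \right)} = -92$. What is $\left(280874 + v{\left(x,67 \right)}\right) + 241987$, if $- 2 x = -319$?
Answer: $522769$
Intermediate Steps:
$x = \frac{319}{2}$ ($x = \left(- \frac{1}{2}\right) \left(-319\right) = \frac{319}{2} \approx 159.5$)
$\left(280874 + v{\left(x,67 \right)}\right) + 241987 = \left(280874 - 92\right) + 241987 = 280782 + 241987 = 522769$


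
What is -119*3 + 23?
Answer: -334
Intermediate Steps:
-119*3 + 23 = -357 + 23 = -334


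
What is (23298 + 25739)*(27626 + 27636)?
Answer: 2709882694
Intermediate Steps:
(23298 + 25739)*(27626 + 27636) = 49037*55262 = 2709882694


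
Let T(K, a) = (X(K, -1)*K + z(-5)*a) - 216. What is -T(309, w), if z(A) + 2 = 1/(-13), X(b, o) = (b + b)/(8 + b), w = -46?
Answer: -1986084/4121 ≈ -481.94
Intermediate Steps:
X(b, o) = 2*b/(8 + b) (X(b, o) = (2*b)/(8 + b) = 2*b/(8 + b))
z(A) = -27/13 (z(A) = -2 + 1/(-13) = -2 - 1/13 = -27/13)
T(K, a) = -216 - 27*a/13 + 2*K**2/(8 + K) (T(K, a) = ((2*K/(8 + K))*K - 27*a/13) - 216 = (2*K**2/(8 + K) - 27*a/13) - 216 = (-27*a/13 + 2*K**2/(8 + K)) - 216 = -216 - 27*a/13 + 2*K**2/(8 + K))
-T(309, w) = -(26*309**2 - 27*(8 + 309)*(104 - 46))/(13*(8 + 309)) = -(26*95481 - 27*317*58)/(13*317) = -(2482506 - 496422)/(13*317) = -1986084/(13*317) = -1*1986084/4121 = -1986084/4121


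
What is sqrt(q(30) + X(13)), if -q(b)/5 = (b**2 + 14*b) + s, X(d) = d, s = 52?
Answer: I*sqrt(6847) ≈ 82.747*I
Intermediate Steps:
q(b) = -260 - 70*b - 5*b**2 (q(b) = -5*((b**2 + 14*b) + 52) = -5*(52 + b**2 + 14*b) = -260 - 70*b - 5*b**2)
sqrt(q(30) + X(13)) = sqrt((-260 - 70*30 - 5*30**2) + 13) = sqrt((-260 - 2100 - 5*900) + 13) = sqrt((-260 - 2100 - 4500) + 13) = sqrt(-6860 + 13) = sqrt(-6847) = I*sqrt(6847)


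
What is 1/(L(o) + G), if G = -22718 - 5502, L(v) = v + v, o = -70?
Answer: -1/28360 ≈ -3.5261e-5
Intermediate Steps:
L(v) = 2*v
G = -28220
1/(L(o) + G) = 1/(2*(-70) - 28220) = 1/(-140 - 28220) = 1/(-28360) = -1/28360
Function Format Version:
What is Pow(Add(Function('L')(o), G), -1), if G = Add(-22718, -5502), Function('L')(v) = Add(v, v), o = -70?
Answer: Rational(-1, 28360) ≈ -3.5261e-5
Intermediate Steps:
Function('L')(v) = Mul(2, v)
G = -28220
Pow(Add(Function('L')(o), G), -1) = Pow(Add(Mul(2, -70), -28220), -1) = Pow(Add(-140, -28220), -1) = Pow(-28360, -1) = Rational(-1, 28360)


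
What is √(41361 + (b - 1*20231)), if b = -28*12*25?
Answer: √12730 ≈ 112.83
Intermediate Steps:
b = -8400 (b = -336*25 = -8400)
√(41361 + (b - 1*20231)) = √(41361 + (-8400 - 1*20231)) = √(41361 + (-8400 - 20231)) = √(41361 - 28631) = √12730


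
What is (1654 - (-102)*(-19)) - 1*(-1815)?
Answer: 1531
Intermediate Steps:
(1654 - (-102)*(-19)) - 1*(-1815) = (1654 - 1*1938) + 1815 = (1654 - 1938) + 1815 = -284 + 1815 = 1531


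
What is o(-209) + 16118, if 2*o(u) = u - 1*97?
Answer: 15965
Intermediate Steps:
o(u) = -97/2 + u/2 (o(u) = (u - 1*97)/2 = (u - 97)/2 = (-97 + u)/2 = -97/2 + u/2)
o(-209) + 16118 = (-97/2 + (½)*(-209)) + 16118 = (-97/2 - 209/2) + 16118 = -153 + 16118 = 15965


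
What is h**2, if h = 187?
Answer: 34969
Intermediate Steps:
h**2 = 187**2 = 34969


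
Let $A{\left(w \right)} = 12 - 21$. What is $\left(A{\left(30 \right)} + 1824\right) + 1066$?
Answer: $2881$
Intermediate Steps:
$A{\left(w \right)} = -9$ ($A{\left(w \right)} = 12 - 21 = -9$)
$\left(A{\left(30 \right)} + 1824\right) + 1066 = \left(-9 + 1824\right) + 1066 = 1815 + 1066 = 2881$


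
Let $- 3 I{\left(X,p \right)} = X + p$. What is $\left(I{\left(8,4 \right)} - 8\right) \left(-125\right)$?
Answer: $1500$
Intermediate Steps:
$I{\left(X,p \right)} = - \frac{X}{3} - \frac{p}{3}$ ($I{\left(X,p \right)} = - \frac{X + p}{3} = - \frac{X}{3} - \frac{p}{3}$)
$\left(I{\left(8,4 \right)} - 8\right) \left(-125\right) = \left(\left(\left(- \frac{1}{3}\right) 8 - \frac{4}{3}\right) - 8\right) \left(-125\right) = \left(\left(- \frac{8}{3} - \frac{4}{3}\right) - 8\right) \left(-125\right) = \left(-4 - 8\right) \left(-125\right) = \left(-12\right) \left(-125\right) = 1500$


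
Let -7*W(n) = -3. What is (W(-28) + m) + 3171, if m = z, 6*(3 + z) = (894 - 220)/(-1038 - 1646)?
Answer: 178582949/56364 ≈ 3168.4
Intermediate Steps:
z = -24493/8052 (z = -3 + ((894 - 220)/(-1038 - 1646))/6 = -3 + (674/(-2684))/6 = -3 + (674*(-1/2684))/6 = -3 + (⅙)*(-337/1342) = -3 - 337/8052 = -24493/8052 ≈ -3.0419)
m = -24493/8052 ≈ -3.0419
W(n) = 3/7 (W(n) = -⅐*(-3) = 3/7)
(W(-28) + m) + 3171 = (3/7 - 24493/8052) + 3171 = -147295/56364 + 3171 = 178582949/56364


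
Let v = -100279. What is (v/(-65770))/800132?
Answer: 100279/52624681640 ≈ 1.9056e-6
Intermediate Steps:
(v/(-65770))/800132 = -100279/(-65770)/800132 = -100279*(-1/65770)*(1/800132) = (100279/65770)*(1/800132) = 100279/52624681640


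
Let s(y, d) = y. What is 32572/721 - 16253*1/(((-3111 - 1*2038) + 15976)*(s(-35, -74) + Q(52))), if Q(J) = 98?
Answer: 3172239337/70256403 ≈ 45.152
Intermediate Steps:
32572/721 - 16253*1/(((-3111 - 1*2038) + 15976)*(s(-35, -74) + Q(52))) = 32572/721 - 16253*1/((-35 + 98)*((-3111 - 1*2038) + 15976)) = 32572*(1/721) - 16253*1/(63*((-3111 - 2038) + 15976)) = 32572/721 - 16253*1/(63*(-5149 + 15976)) = 32572/721 - 16253/(63*10827) = 32572/721 - 16253/682101 = 3172239337/70256403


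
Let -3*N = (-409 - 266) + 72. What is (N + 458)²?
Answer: 434281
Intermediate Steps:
N = 201 (N = -((-409 - 266) + 72)/3 = -(-675 + 72)/3 = -⅓*(-603) = 201)
(N + 458)² = (201 + 458)² = 659² = 434281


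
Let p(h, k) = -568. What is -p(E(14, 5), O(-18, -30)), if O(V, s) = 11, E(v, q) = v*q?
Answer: 568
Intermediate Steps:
E(v, q) = q*v
-p(E(14, 5), O(-18, -30)) = -1*(-568) = 568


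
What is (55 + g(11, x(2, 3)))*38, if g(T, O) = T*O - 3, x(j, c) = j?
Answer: 2812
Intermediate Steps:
g(T, O) = -3 + O*T (g(T, O) = O*T - 3 = -3 + O*T)
(55 + g(11, x(2, 3)))*38 = (55 + (-3 + 2*11))*38 = (55 + (-3 + 22))*38 = (55 + 19)*38 = 74*38 = 2812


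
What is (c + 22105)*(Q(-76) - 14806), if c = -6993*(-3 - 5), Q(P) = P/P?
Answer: -1155515445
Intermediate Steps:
Q(P) = 1
c = 55944 (c = -6993*(-8) = -2331*(-24) = 55944)
(c + 22105)*(Q(-76) - 14806) = (55944 + 22105)*(1 - 14806) = 78049*(-14805) = -1155515445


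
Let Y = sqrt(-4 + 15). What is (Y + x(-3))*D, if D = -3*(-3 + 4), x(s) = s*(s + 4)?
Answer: 9 - 3*sqrt(11) ≈ -0.94987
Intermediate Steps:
x(s) = s*(4 + s)
Y = sqrt(11) ≈ 3.3166
D = -3 (D = -3*1 = -3)
(Y + x(-3))*D = (sqrt(11) - 3*(4 - 3))*(-3) = (sqrt(11) - 3*1)*(-3) = (sqrt(11) - 3)*(-3) = (-3 + sqrt(11))*(-3) = 9 - 3*sqrt(11)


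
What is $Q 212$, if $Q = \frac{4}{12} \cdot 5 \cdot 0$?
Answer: $0$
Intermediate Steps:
$Q = 0$ ($Q = 4 \cdot \frac{1}{12} \cdot 5 \cdot 0 = \frac{1}{3} \cdot 5 \cdot 0 = \frac{5}{3} \cdot 0 = 0$)
$Q 212 = 0 \cdot 212 = 0$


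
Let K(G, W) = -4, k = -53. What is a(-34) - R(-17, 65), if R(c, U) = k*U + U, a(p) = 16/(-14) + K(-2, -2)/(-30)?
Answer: 354794/105 ≈ 3379.0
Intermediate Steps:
a(p) = -106/105 (a(p) = 16/(-14) - 4/(-30) = 16*(-1/14) - 4*(-1/30) = -8/7 + 2/15 = -106/105)
R(c, U) = -52*U (R(c, U) = -53*U + U = -52*U)
a(-34) - R(-17, 65) = -106/105 - (-52)*65 = -106/105 - 1*(-3380) = -106/105 + 3380 = 354794/105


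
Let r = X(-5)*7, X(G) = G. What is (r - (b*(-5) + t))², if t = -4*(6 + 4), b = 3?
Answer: 400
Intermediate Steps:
t = -40 (t = -4*10 = -40)
r = -35 (r = -5*7 = -35)
(r - (b*(-5) + t))² = (-35 - (3*(-5) - 40))² = (-35 - (-15 - 40))² = (-35 - 1*(-55))² = (-35 + 55)² = 20² = 400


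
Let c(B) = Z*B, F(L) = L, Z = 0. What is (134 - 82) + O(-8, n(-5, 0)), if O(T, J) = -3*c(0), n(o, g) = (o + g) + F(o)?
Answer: 52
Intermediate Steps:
c(B) = 0 (c(B) = 0*B = 0)
n(o, g) = g + 2*o (n(o, g) = (o + g) + o = (g + o) + o = g + 2*o)
O(T, J) = 0 (O(T, J) = -3*0 = 0)
(134 - 82) + O(-8, n(-5, 0)) = (134 - 82) + 0 = 52 + 0 = 52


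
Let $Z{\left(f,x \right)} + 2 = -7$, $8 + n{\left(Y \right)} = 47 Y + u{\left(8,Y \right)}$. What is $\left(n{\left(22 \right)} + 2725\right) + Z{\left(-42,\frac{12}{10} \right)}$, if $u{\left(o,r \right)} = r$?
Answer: $3764$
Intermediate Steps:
$n{\left(Y \right)} = -8 + 48 Y$ ($n{\left(Y \right)} = -8 + \left(47 Y + Y\right) = -8 + 48 Y$)
$Z{\left(f,x \right)} = -9$ ($Z{\left(f,x \right)} = -2 - 7 = -9$)
$\left(n{\left(22 \right)} + 2725\right) + Z{\left(-42,\frac{12}{10} \right)} = \left(\left(-8 + 48 \cdot 22\right) + 2725\right) - 9 = \left(\left(-8 + 1056\right) + 2725\right) - 9 = \left(1048 + 2725\right) - 9 = 3773 - 9 = 3764$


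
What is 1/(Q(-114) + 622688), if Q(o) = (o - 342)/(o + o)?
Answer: 1/622690 ≈ 1.6059e-6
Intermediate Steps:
Q(o) = (-342 + o)/(2*o) (Q(o) = (-342 + o)/((2*o)) = (-342 + o)*(1/(2*o)) = (-342 + o)/(2*o))
1/(Q(-114) + 622688) = 1/((1/2)*(-342 - 114)/(-114) + 622688) = 1/((1/2)*(-1/114)*(-456) + 622688) = 1/(2 + 622688) = 1/622690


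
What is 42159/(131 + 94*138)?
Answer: 42159/13103 ≈ 3.2175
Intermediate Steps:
42159/(131 + 94*138) = 42159/(131 + 12972) = 42159/13103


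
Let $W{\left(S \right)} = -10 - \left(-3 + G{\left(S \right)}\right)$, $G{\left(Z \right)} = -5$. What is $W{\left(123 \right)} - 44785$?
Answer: $-44787$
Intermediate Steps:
$W{\left(S \right)} = -2$ ($W{\left(S \right)} = -10 - \left(-3 - 5\right) = -10 - -8 = -10 + 8 = -2$)
$W{\left(123 \right)} - 44785 = -2 - 44785 = -44787$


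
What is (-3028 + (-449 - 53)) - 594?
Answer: -4124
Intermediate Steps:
(-3028 + (-449 - 53)) - 594 = (-3028 - 502) - 594 = -3530 - 594 = -4124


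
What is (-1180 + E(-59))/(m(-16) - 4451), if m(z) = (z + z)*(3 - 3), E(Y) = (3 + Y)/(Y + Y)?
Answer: 69592/262609 ≈ 0.26500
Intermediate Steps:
E(Y) = (3 + Y)/(2*Y) (E(Y) = (3 + Y)/((2*Y)) = (3 + Y)*(1/(2*Y)) = (3 + Y)/(2*Y))
m(z) = 0 (m(z) = (2*z)*0 = 0)
(-1180 + E(-59))/(m(-16) - 4451) = (-1180 + (½)*(3 - 59)/(-59))/(0 - 4451) = (-1180 + (½)*(-1/59)*(-56))/(-4451) = (-1180 + 28/59)*(-1/4451) = -69592/59*(-1/4451) = 69592/262609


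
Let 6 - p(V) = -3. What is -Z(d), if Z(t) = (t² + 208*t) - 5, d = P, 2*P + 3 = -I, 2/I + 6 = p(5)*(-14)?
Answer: 5457143/17424 ≈ 313.20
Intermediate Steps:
p(V) = 9 (p(V) = 6 - 1*(-3) = 6 + 3 = 9)
I = -1/66 (I = 2/(-6 + 9*(-14)) = 2/(-6 - 126) = 2/(-132) = 2*(-1/132) = -1/66 ≈ -0.015152)
P = -197/132 (P = -3/2 + (-1*(-1/66))/2 = -3/2 + (½)*(1/66) = -3/2 + 1/132 = -197/132 ≈ -1.4924)
d = -197/132 ≈ -1.4924
Z(t) = -5 + t² + 208*t
-Z(d) = -(-5 + (-197/132)² + 208*(-197/132)) = -(-5 + 38809/17424 - 10244/33) = -1*(-5457143/17424) = 5457143/17424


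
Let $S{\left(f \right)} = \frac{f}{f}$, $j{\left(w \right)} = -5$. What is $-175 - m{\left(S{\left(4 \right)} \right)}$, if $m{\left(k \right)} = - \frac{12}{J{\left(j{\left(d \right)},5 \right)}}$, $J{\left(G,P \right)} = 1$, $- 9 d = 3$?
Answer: $-163$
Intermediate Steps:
$d = - \frac{1}{3}$ ($d = \left(- \frac{1}{9}\right) 3 = - \frac{1}{3} \approx -0.33333$)
$S{\left(f \right)} = 1$
$m{\left(k \right)} = -12$ ($m{\left(k \right)} = - \frac{12}{1} = \left(-12\right) 1 = -12$)
$-175 - m{\left(S{\left(4 \right)} \right)} = -175 - -12 = -175 + 12 = -163$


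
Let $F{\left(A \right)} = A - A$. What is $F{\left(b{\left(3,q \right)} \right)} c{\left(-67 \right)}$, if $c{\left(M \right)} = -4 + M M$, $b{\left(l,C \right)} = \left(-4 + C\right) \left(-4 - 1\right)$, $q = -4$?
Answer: $0$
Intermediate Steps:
$b{\left(l,C \right)} = 20 - 5 C$ ($b{\left(l,C \right)} = \left(-4 + C\right) \left(-5\right) = 20 - 5 C$)
$F{\left(A \right)} = 0$
$c{\left(M \right)} = -4 + M^{2}$
$F{\left(b{\left(3,q \right)} \right)} c{\left(-67 \right)} = 0 \left(-4 + \left(-67\right)^{2}\right) = 0 \left(-4 + 4489\right) = 0 \cdot 4485 = 0$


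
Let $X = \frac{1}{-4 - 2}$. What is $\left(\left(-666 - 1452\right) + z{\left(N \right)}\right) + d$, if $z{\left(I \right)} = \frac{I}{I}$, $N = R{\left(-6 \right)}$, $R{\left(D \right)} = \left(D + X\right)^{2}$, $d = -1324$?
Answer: $-3441$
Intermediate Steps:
$X = - \frac{1}{6}$ ($X = \frac{1}{-6} = - \frac{1}{6} \approx -0.16667$)
$R{\left(D \right)} = \left(- \frac{1}{6} + D\right)^{2}$ ($R{\left(D \right)} = \left(D - \frac{1}{6}\right)^{2} = \left(- \frac{1}{6} + D\right)^{2}$)
$N = \frac{1369}{36}$ ($N = \frac{\left(-1 + 6 \left(-6\right)\right)^{2}}{36} = \frac{\left(-1 - 36\right)^{2}}{36} = \frac{\left(-37\right)^{2}}{36} = \frac{1}{36} \cdot 1369 = \frac{1369}{36} \approx 38.028$)
$z{\left(I \right)} = 1$
$\left(\left(-666 - 1452\right) + z{\left(N \right)}\right) + d = \left(\left(-666 - 1452\right) + 1\right) - 1324 = \left(-2118 + 1\right) - 1324 = -2117 - 1324 = -3441$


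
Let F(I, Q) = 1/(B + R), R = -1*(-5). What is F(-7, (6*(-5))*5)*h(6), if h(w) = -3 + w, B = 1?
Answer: ½ ≈ 0.50000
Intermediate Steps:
R = 5
F(I, Q) = ⅙ (F(I, Q) = 1/(1 + 5) = 1/6 = ⅙)
F(-7, (6*(-5))*5)*h(6) = (-3 + 6)/6 = (⅙)*3 = ½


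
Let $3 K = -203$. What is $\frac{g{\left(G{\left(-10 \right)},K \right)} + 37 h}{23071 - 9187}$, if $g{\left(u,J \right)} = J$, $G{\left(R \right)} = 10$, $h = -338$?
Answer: $- \frac{37721}{41652} \approx -0.90562$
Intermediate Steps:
$K = - \frac{203}{3}$ ($K = \frac{1}{3} \left(-203\right) = - \frac{203}{3} \approx -67.667$)
$\frac{g{\left(G{\left(-10 \right)},K \right)} + 37 h}{23071 - 9187} = \frac{- \frac{203}{3} + 37 \left(-338\right)}{23071 - 9187} = \frac{- \frac{203}{3} - 12506}{13884} = \left(- \frac{37721}{3}\right) \frac{1}{13884} = - \frac{37721}{41652}$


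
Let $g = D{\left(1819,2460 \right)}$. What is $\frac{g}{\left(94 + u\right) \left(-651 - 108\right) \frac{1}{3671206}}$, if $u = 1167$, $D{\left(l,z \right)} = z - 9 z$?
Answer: $\frac{2189373760}{29003} \approx 75488.0$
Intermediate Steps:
$D{\left(l,z \right)} = - 8 z$
$g = -19680$ ($g = \left(-8\right) 2460 = -19680$)
$\frac{g}{\left(94 + u\right) \left(-651 - 108\right) \frac{1}{3671206}} = - \frac{19680}{\left(94 + 1167\right) \left(-651 - 108\right) \frac{1}{3671206}} = - \frac{19680}{1261 \left(-651 - 108\right) \frac{1}{3671206}} = - \frac{19680}{1261 \left(-759\right) \frac{1}{3671206}} = - \frac{19680}{\left(-957099\right) \frac{1}{3671206}} = - \frac{19680}{- \frac{87009}{333746}} = \left(-19680\right) \left(- \frac{333746}{87009}\right) = \frac{2189373760}{29003}$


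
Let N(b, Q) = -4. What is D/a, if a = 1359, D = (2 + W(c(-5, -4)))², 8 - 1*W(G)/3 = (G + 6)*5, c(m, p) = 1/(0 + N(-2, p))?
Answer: 58081/21744 ≈ 2.6711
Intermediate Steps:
c(m, p) = -¼ (c(m, p) = 1/(0 - 4) = 1/(-4) = -¼)
W(G) = -66 - 15*G (W(G) = 24 - 3*(G + 6)*5 = 24 - 3*(6 + G)*5 = 24 - 3*(30 + 5*G) = 24 + (-90 - 15*G) = -66 - 15*G)
D = 58081/16 (D = (2 + (-66 - 15*(-¼)))² = (2 + (-66 + 15/4))² = (2 - 249/4)² = (-241/4)² = 58081/16 ≈ 3630.1)
D/a = (58081/16)/1359 = (58081/16)*(1/1359) = 58081/21744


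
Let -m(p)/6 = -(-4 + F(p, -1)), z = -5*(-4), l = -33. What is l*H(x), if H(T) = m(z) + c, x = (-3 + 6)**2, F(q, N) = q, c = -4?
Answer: -3036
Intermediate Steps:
z = 20
x = 9 (x = 3**2 = 9)
m(p) = -24 + 6*p (m(p) = -(-6)*(-4 + p) = -6*(4 - p) = -24 + 6*p)
H(T) = 92 (H(T) = (-24 + 6*20) - 4 = (-24 + 120) - 4 = 96 - 4 = 92)
l*H(x) = -33*92 = -3036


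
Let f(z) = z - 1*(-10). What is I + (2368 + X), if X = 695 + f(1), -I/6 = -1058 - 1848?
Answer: 20510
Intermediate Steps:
f(z) = 10 + z (f(z) = z + 10 = 10 + z)
I = 17436 (I = -6*(-1058 - 1848) = -6*(-2906) = 17436)
X = 706 (X = 695 + (10 + 1) = 695 + 11 = 706)
I + (2368 + X) = 17436 + (2368 + 706) = 17436 + 3074 = 20510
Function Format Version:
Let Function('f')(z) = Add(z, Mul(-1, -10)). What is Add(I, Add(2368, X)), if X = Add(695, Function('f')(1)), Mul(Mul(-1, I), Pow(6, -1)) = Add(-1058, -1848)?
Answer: 20510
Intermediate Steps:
Function('f')(z) = Add(10, z) (Function('f')(z) = Add(z, 10) = Add(10, z))
I = 17436 (I = Mul(-6, Add(-1058, -1848)) = Mul(-6, -2906) = 17436)
X = 706 (X = Add(695, Add(10, 1)) = Add(695, 11) = 706)
Add(I, Add(2368, X)) = Add(17436, Add(2368, 706)) = Add(17436, 3074) = 20510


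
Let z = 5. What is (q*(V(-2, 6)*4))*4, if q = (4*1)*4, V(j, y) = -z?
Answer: -1280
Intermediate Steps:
V(j, y) = -5 (V(j, y) = -1*5 = -5)
q = 16 (q = 4*4 = 16)
(q*(V(-2, 6)*4))*4 = (16*(-5*4))*4 = (16*(-20))*4 = -320*4 = -1280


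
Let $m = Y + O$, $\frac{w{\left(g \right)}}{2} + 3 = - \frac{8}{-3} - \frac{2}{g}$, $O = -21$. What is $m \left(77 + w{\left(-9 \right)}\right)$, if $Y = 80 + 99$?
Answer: $\frac{109178}{9} \approx 12131.0$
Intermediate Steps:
$Y = 179$
$w{\left(g \right)} = - \frac{2}{3} - \frac{4}{g}$ ($w{\left(g \right)} = -6 + 2 \left(- \frac{8}{-3} - \frac{2}{g}\right) = -6 + 2 \left(\left(-8\right) \left(- \frac{1}{3}\right) - \frac{2}{g}\right) = -6 + 2 \left(\frac{8}{3} - \frac{2}{g}\right) = -6 + \left(\frac{16}{3} - \frac{4}{g}\right) = - \frac{2}{3} - \frac{4}{g}$)
$m = 158$ ($m = 179 - 21 = 158$)
$m \left(77 + w{\left(-9 \right)}\right) = 158 \left(77 - \left(\frac{2}{3} + \frac{4}{-9}\right)\right) = 158 \left(77 - \frac{2}{9}\right) = 158 \cdot \frac{691}{9} = \frac{109178}{9}$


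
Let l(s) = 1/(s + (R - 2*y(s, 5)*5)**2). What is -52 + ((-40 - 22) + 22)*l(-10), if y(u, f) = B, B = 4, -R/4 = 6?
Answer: -106256/2043 ≈ -52.010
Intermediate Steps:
R = -24 (R = -4*6 = -24)
y(u, f) = 4
l(s) = 1/(4096 + s) (l(s) = 1/(s + (-24 - 2*4*5)**2) = 1/(s + (-24 - 8*5)**2) = 1/(s + (-24 - 40)**2) = 1/(s + (-64)**2) = 1/(s + 4096) = 1/(4096 + s))
-52 + ((-40 - 22) + 22)*l(-10) = -52 + ((-40 - 22) + 22)/(4096 - 10) = -52 + (-62 + 22)/4086 = -52 - 40*1/4086 = -52 - 20/2043 = -106256/2043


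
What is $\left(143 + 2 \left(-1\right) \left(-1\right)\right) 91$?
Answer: $13195$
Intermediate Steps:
$\left(143 + 2 \left(-1\right) \left(-1\right)\right) 91 = \left(143 - -2\right) 91 = \left(143 + 2\right) 91 = 145 \cdot 91 = 13195$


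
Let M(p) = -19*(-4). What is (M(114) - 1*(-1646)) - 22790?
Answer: -21068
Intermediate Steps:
M(p) = 76
(M(114) - 1*(-1646)) - 22790 = (76 - 1*(-1646)) - 22790 = (76 + 1646) - 22790 = 1722 - 22790 = -21068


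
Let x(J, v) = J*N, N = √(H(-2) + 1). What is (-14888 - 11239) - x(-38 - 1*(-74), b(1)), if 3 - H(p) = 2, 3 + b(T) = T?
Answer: -26127 - 36*√2 ≈ -26178.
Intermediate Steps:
b(T) = -3 + T
H(p) = 1 (H(p) = 3 - 1*2 = 3 - 2 = 1)
N = √2 (N = √(1 + 1) = √2 ≈ 1.4142)
x(J, v) = J*√2
(-14888 - 11239) - x(-38 - 1*(-74), b(1)) = (-14888 - 11239) - (-38 - 1*(-74))*√2 = -26127 - (-38 + 74)*√2 = -26127 - 36*√2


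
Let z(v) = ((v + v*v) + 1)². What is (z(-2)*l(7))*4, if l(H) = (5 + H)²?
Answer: 5184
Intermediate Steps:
z(v) = (1 + v + v²)² (z(v) = ((v + v²) + 1)² = (1 + v + v²)²)
(z(-2)*l(7))*4 = ((1 - 2 + (-2)²)²*(5 + 7)²)*4 = ((1 - 2 + 4)²*12²)*4 = (3²*144)*4 = (9*144)*4 = 1296*4 = 5184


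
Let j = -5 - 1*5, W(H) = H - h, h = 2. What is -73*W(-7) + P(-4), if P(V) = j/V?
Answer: 1319/2 ≈ 659.50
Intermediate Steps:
W(H) = -2 + H (W(H) = H - 1*2 = H - 2 = -2 + H)
j = -10 (j = -5 - 5 = -10)
P(V) = -10/V
-73*W(-7) + P(-4) = -73*(-2 - 7) - 10/(-4) = -73*(-9) - 10*(-¼) = 657 + 5/2 = 1319/2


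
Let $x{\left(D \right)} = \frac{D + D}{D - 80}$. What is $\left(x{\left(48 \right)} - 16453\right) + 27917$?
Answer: $11461$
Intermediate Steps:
$x{\left(D \right)} = \frac{2 D}{-80 + D}$
$\left(x{\left(48 \right)} - 16453\right) + 27917 = \left(2 \cdot 48 \frac{1}{-80 + 48} - 16453\right) + 27917 = \left(2 \cdot 48 \frac{1}{-32} - 16453\right) + 27917 = \left(2 \cdot 48 \left(- \frac{1}{32}\right) - 16453\right) + 27917 = \left(-3 - 16453\right) + 27917 = -16456 + 27917 = 11461$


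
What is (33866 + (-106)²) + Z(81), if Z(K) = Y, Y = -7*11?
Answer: 45025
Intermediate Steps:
Y = -77
Z(K) = -77
(33866 + (-106)²) + Z(81) = (33866 + (-106)²) - 77 = (33866 + 11236) - 77 = 45102 - 77 = 45025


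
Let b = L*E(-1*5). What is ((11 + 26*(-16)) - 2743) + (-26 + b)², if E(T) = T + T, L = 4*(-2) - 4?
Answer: 5688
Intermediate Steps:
L = -12 (L = -8 - 4 = -12)
E(T) = 2*T
b = 120 (b = -24*(-1*5) = -24*(-5) = -12*(-10) = 120)
((11 + 26*(-16)) - 2743) + (-26 + b)² = ((11 + 26*(-16)) - 2743) + (-26 + 120)² = ((11 - 416) - 2743) + 94² = (-405 - 2743) + 8836 = -3148 + 8836 = 5688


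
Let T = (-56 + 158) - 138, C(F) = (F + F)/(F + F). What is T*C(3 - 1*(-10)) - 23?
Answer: -59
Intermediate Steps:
C(F) = 1 (C(F) = (2*F)/((2*F)) = (2*F)*(1/(2*F)) = 1)
T = -36 (T = 102 - 138 = -36)
T*C(3 - 1*(-10)) - 23 = -36*1 - 23 = -36 - 23 = -59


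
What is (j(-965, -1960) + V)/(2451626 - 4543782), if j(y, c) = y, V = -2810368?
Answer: 2811333/2092156 ≈ 1.3438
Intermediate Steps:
(j(-965, -1960) + V)/(2451626 - 4543782) = (-965 - 2810368)/(2451626 - 4543782) = -2811333/(-2092156) = -2811333*(-1/2092156) = 2811333/2092156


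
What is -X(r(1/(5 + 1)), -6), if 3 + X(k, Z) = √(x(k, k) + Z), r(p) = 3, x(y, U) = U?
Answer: 3 - I*√3 ≈ 3.0 - 1.732*I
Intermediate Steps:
X(k, Z) = -3 + √(Z + k) (X(k, Z) = -3 + √(k + Z) = -3 + √(Z + k))
-X(r(1/(5 + 1)), -6) = -(-3 + √(-6 + 3)) = -(-3 + √(-3)) = -(-3 + I*√3) = 3 - I*√3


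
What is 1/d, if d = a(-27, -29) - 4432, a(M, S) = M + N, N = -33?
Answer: -1/4492 ≈ -0.00022262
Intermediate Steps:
a(M, S) = -33 + M (a(M, S) = M - 33 = -33 + M)
d = -4492 (d = (-33 - 27) - 4432 = -60 - 4432 = -4492)
1/d = 1/(-4492) = -1/4492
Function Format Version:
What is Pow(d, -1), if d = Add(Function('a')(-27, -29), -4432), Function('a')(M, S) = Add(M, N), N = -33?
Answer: Rational(-1, 4492) ≈ -0.00022262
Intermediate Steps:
Function('a')(M, S) = Add(-33, M) (Function('a')(M, S) = Add(M, -33) = Add(-33, M))
d = -4492 (d = Add(Add(-33, -27), -4432) = Add(-60, -4432) = -4492)
Pow(d, -1) = Pow(-4492, -1) = Rational(-1, 4492)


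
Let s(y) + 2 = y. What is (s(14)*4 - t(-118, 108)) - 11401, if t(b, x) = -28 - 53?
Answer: -11272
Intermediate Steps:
t(b, x) = -81
s(y) = -2 + y
(s(14)*4 - t(-118, 108)) - 11401 = ((-2 + 14)*4 - 1*(-81)) - 11401 = (12*4 + 81) - 11401 = (48 + 81) - 11401 = 129 - 11401 = -11272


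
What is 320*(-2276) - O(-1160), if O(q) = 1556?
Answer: -729876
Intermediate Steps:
320*(-2276) - O(-1160) = 320*(-2276) - 1*1556 = -728320 - 1556 = -729876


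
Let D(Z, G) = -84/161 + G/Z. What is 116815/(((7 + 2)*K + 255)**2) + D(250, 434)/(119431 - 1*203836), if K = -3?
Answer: 9448885829827/4204888290000 ≈ 2.2471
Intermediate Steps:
D(Z, G) = -12/23 + G/Z (D(Z, G) = -84*1/161 + G/Z = -12/23 + G/Z)
116815/(((7 + 2)*K + 255)**2) + D(250, 434)/(119431 - 1*203836) = 116815/(((7 + 2)*(-3) + 255)**2) + (-12/23 + 434/250)/(119431 - 1*203836) = 116815/((9*(-3) + 255)**2) + (-12/23 + 434*(1/250))/(119431 - 203836) = 116815/((-27 + 255)**2) + (-12/23 + 217/125)/(-84405) = 116815/(228**2) + (3491/2875)*(-1/84405) = 116815/51984 - 3491/242664375 = 9448885829827/4204888290000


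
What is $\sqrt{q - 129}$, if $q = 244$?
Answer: $\sqrt{115} \approx 10.724$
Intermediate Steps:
$\sqrt{q - 129} = \sqrt{244 - 129} = \sqrt{115}$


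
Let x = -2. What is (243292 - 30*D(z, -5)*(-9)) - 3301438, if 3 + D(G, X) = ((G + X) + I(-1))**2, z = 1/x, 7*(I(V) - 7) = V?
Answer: -299728953/98 ≈ -3.0585e+6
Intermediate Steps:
I(V) = 7 + V/7
z = -1/2 (z = 1/(-2) = -1/2 ≈ -0.50000)
D(G, X) = -3 + (48/7 + G + X)**2 (D(G, X) = -3 + ((G + X) + (7 + (1/7)*(-1)))**2 = -3 + ((G + X) + (7 - 1/7))**2 = -3 + ((G + X) + 48/7)**2 = -3 + (48/7 + G + X)**2)
(243292 - 30*D(z, -5)*(-9)) - 3301438 = (243292 - 30*(-3 + (48 + 7*(-1/2) + 7*(-5))**2/49)*(-9)) - 3301438 = (243292 - 30*(-3 + (48 - 7/2 - 35)**2/49)*(-9)) - 3301438 = (243292 - 30*(-3 + (19/2)**2/49)*(-9)) - 3301438 = (243292 - 30*(-3 + (1/49)*(361/4))*(-9)) - 3301438 = (243292 - 30*(-3 + 361/196)*(-9)) - 3301438 = (243292 - 30*(-227/196)*(-9)) - 3301438 = (243292 + (3405/98)*(-9)) - 3301438 = (243292 - 30645/98) - 3301438 = 23811971/98 - 3301438 = -299728953/98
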